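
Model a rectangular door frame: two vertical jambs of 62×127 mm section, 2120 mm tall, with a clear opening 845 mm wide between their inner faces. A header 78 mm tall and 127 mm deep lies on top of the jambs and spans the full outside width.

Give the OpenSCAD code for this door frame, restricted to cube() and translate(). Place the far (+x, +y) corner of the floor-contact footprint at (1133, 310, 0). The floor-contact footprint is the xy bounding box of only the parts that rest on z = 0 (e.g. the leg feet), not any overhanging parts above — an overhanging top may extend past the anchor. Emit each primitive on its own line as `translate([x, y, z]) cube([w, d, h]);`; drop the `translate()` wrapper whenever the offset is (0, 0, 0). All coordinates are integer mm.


translate([164, 183, 0]) cube([62, 127, 2120]);
translate([1071, 183, 0]) cube([62, 127, 2120]);
translate([164, 183, 2120]) cube([969, 127, 78]);


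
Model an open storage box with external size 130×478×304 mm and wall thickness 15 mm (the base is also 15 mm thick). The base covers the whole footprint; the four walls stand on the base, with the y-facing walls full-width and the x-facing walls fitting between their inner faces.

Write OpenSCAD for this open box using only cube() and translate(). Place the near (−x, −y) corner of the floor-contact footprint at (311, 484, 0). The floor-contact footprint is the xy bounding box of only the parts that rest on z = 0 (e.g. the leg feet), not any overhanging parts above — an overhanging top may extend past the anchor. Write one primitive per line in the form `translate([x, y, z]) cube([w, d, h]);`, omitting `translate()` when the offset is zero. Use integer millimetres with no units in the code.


translate([311, 484, 0]) cube([130, 478, 15]);
translate([311, 484, 15]) cube([130, 15, 289]);
translate([311, 947, 15]) cube([130, 15, 289]);
translate([311, 499, 15]) cube([15, 448, 289]);
translate([426, 499, 15]) cube([15, 448, 289]);


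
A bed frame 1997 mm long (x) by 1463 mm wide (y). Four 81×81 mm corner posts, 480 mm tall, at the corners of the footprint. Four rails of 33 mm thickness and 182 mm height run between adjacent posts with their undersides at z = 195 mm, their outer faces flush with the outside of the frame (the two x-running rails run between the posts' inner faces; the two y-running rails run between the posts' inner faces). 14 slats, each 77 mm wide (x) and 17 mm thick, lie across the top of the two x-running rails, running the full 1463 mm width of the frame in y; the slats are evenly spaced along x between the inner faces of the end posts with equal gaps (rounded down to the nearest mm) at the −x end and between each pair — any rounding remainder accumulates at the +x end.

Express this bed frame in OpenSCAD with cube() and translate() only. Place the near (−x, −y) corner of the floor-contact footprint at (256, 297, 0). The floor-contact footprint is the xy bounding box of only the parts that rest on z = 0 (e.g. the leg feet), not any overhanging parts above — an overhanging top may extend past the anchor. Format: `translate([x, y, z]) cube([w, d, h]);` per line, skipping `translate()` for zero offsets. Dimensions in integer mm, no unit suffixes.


translate([256, 297, 0]) cube([81, 81, 480]);
translate([256, 1679, 0]) cube([81, 81, 480]);
translate([2172, 297, 0]) cube([81, 81, 480]);
translate([2172, 1679, 0]) cube([81, 81, 480]);
translate([337, 297, 195]) cube([1835, 33, 182]);
translate([337, 1727, 195]) cube([1835, 33, 182]);
translate([256, 378, 195]) cube([33, 1301, 182]);
translate([2220, 378, 195]) cube([33, 1301, 182]);
translate([387, 297, 377]) cube([77, 1463, 17]);
translate([514, 297, 377]) cube([77, 1463, 17]);
translate([641, 297, 377]) cube([77, 1463, 17]);
translate([768, 297, 377]) cube([77, 1463, 17]);
translate([895, 297, 377]) cube([77, 1463, 17]);
translate([1022, 297, 377]) cube([77, 1463, 17]);
translate([1149, 297, 377]) cube([77, 1463, 17]);
translate([1276, 297, 377]) cube([77, 1463, 17]);
translate([1403, 297, 377]) cube([77, 1463, 17]);
translate([1530, 297, 377]) cube([77, 1463, 17]);
translate([1657, 297, 377]) cube([77, 1463, 17]);
translate([1784, 297, 377]) cube([77, 1463, 17]);
translate([1911, 297, 377]) cube([77, 1463, 17]);
translate([2038, 297, 377]) cube([77, 1463, 17]);


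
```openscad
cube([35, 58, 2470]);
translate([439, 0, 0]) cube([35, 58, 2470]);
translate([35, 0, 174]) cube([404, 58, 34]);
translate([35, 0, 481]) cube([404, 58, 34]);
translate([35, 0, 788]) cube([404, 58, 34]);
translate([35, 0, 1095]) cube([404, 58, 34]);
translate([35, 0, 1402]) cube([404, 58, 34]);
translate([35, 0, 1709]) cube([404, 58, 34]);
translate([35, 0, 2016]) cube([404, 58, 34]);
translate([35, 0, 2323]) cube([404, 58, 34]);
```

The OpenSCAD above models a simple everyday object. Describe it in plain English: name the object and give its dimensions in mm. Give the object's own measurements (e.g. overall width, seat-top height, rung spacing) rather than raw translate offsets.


A straight ladder. Two 35×58 mm vertical rails, 2470 mm tall, stand 474 mm apart (outside-to-outside) with their front faces coplanar on the −y side. 8 rungs, each 58 mm deep and 34 mm tall, span between the inner faces of the rails, front faces flush with the rails. The lowest rung's underside is at z = 174 mm and rungs are spaced 307 mm apart (underside to underside).


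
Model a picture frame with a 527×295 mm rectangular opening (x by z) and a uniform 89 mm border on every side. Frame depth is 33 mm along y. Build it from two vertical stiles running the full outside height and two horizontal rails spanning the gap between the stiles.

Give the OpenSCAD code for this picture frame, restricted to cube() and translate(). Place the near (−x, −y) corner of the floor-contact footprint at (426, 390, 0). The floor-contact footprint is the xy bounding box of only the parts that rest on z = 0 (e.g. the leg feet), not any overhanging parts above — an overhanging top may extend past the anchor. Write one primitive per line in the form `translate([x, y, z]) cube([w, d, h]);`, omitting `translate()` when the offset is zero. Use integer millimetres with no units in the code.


translate([426, 390, 0]) cube([89, 33, 473]);
translate([1042, 390, 0]) cube([89, 33, 473]);
translate([515, 390, 0]) cube([527, 33, 89]);
translate([515, 390, 384]) cube([527, 33, 89]);


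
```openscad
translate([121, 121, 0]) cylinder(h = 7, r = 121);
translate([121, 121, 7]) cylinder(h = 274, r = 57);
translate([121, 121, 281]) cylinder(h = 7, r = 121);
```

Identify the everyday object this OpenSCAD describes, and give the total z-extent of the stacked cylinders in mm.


A spool. The overall height is 288 mm.

Three coaxial cylinders, large–small–large — a spool. Two 7 mm flanges and a 274 mm core give 7 + 274 + 7 = 288 mm.


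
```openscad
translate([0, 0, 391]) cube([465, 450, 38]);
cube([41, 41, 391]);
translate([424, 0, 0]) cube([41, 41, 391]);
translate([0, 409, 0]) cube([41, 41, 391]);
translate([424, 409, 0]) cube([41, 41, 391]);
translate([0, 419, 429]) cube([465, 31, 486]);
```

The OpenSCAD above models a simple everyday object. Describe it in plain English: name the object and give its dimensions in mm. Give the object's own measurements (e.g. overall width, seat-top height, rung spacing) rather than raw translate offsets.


A chair. The seat is a 465×450×38 mm slab with its top at z = 429 mm, on four 41×41 mm corner legs (flush with the seat edges, standing on z = 0). A flat backrest 31 mm thick, 486 mm tall, spans the full seat width and rises from the seat top along its +y edge, rear face flush with the rear of the seat.


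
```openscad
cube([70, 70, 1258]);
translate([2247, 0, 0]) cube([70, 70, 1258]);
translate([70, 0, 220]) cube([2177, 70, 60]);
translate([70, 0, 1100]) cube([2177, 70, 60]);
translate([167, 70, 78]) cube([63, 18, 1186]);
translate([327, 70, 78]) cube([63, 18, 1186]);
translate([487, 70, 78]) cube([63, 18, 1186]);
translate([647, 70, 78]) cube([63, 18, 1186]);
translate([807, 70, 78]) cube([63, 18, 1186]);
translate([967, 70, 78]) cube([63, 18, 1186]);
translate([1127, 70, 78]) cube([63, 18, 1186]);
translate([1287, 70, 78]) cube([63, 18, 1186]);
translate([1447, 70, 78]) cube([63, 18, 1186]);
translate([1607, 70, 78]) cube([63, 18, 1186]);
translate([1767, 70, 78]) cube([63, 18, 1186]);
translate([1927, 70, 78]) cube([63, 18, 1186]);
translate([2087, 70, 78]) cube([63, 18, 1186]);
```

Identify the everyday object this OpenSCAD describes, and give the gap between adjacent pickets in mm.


A fence section. The picket gap is 97 mm.

Two posts, two rails, 13 pickets — a fence section. Span 2177 mm holds 13 pickets of 63 mm with 14 equal gaps: ⌊(2177 − 13·63) / 14⌋ = 97 mm.


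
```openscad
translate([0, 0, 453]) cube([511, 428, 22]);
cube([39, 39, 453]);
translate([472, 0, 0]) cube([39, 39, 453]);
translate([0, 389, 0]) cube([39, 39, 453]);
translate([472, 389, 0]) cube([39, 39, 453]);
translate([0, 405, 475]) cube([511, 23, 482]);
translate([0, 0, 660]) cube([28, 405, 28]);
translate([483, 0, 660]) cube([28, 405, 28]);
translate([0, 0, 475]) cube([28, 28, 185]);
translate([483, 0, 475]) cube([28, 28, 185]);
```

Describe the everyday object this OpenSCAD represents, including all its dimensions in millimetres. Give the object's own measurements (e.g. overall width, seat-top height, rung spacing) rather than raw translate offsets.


A chair. The seat is a 511×428×22 mm slab with its top at z = 475 mm, on four 39×39 mm corner legs (flush with the seat edges, standing on z = 0). A flat backrest 23 mm thick, 482 mm tall, spans the full seat width and rises from the seat top along its +y edge, rear face flush with the rear of the seat. Two armrests of 28×28 mm section run along each side from the seat's front edge to the front of the backrest, top faces 213 mm above the seat top and outer faces flush with the seat's x-edges; a 28×28 mm post under the front of each armrest stands on the seat at the front corner.


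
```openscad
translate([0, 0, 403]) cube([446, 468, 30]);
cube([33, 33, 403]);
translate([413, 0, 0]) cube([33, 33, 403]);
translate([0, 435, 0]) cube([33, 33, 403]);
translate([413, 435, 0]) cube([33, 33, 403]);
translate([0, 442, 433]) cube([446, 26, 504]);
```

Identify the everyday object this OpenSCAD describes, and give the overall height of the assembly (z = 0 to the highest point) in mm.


A chair. The overall height is 937 mm.

A slab on four corner posts with a tall panel at the back — a chair. The seat slab sits at z = 403 with thickness 30, and the 504 mm backrest starts at the seat top, so the overall height is 403 + 30 + 504 = 937 mm.


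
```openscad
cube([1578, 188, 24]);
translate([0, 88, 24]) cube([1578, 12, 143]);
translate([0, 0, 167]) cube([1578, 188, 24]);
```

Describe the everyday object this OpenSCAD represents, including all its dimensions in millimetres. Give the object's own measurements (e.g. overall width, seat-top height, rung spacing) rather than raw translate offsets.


An I-beam lying along x, 1578 mm long. Overall section height 191 mm. Two flanges 188 mm wide (y) and 24 mm thick, one on the floor and one at the top; a web 12 mm thick runs between them, centred on the flange width.


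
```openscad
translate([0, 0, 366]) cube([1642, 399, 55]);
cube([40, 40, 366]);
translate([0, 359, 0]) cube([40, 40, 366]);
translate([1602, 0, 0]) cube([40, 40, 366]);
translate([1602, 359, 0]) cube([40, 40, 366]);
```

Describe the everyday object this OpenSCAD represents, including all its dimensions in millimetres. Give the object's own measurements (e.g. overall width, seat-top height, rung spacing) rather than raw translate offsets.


A long wooden bench with a 1642 mm (x) × 399 mm (y) seat, 55 mm thick, its top surface 421 mm above the floor. Four 40 mm square legs at the seat corners, flush with the edges, run from z = 0 to the seat underside.


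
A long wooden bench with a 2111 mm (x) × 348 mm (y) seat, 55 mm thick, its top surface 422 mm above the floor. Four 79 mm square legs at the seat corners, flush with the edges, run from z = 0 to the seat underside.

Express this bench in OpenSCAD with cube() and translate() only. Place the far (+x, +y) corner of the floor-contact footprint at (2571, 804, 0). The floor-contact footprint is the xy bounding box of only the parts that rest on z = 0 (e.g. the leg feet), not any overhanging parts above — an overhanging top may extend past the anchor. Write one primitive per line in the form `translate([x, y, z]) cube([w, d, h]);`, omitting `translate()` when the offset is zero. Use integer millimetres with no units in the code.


translate([460, 456, 367]) cube([2111, 348, 55]);
translate([460, 456, 0]) cube([79, 79, 367]);
translate([460, 725, 0]) cube([79, 79, 367]);
translate([2492, 456, 0]) cube([79, 79, 367]);
translate([2492, 725, 0]) cube([79, 79, 367]);


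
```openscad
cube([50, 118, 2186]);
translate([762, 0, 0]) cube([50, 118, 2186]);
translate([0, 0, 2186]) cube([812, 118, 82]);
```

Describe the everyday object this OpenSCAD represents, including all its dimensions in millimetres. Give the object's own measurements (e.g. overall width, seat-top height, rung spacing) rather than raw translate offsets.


A door frame. The clear opening is 712 mm wide and 2186 mm high. Two 50 mm wide jambs, 118 mm deep, stand either side of the opening from the floor to the top of the opening. A 82 mm thick head sits across the top of both jambs, spanning the full outside width of the frame.


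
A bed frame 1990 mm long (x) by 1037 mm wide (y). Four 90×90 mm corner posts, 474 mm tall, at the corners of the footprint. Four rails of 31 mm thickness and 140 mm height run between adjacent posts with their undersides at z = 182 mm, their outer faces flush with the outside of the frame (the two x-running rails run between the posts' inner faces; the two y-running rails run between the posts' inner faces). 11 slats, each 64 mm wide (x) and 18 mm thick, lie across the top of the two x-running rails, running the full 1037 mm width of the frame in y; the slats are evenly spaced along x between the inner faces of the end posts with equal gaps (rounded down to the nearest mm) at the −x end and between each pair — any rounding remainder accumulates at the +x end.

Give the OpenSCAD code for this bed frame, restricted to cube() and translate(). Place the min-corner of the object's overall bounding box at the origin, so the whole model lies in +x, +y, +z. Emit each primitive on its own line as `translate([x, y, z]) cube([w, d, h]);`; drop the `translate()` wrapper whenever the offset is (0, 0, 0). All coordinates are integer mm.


// slat z = rail_z + rail_h = 182 + 140 = 322
// slat gap = ⌊(1810 − 11·64) / 12⌋ = 92
cube([90, 90, 474]);
translate([0, 947, 0]) cube([90, 90, 474]);
translate([1900, 0, 0]) cube([90, 90, 474]);
translate([1900, 947, 0]) cube([90, 90, 474]);
translate([90, 0, 182]) cube([1810, 31, 140]);
translate([90, 1006, 182]) cube([1810, 31, 140]);
translate([0, 90, 182]) cube([31, 857, 140]);
translate([1959, 90, 182]) cube([31, 857, 140]);
translate([182, 0, 322]) cube([64, 1037, 18]);
translate([338, 0, 322]) cube([64, 1037, 18]);
translate([494, 0, 322]) cube([64, 1037, 18]);
translate([650, 0, 322]) cube([64, 1037, 18]);
translate([806, 0, 322]) cube([64, 1037, 18]);
translate([962, 0, 322]) cube([64, 1037, 18]);
translate([1118, 0, 322]) cube([64, 1037, 18]);
translate([1274, 0, 322]) cube([64, 1037, 18]);
translate([1430, 0, 322]) cube([64, 1037, 18]);
translate([1586, 0, 322]) cube([64, 1037, 18]);
translate([1742, 0, 322]) cube([64, 1037, 18]);


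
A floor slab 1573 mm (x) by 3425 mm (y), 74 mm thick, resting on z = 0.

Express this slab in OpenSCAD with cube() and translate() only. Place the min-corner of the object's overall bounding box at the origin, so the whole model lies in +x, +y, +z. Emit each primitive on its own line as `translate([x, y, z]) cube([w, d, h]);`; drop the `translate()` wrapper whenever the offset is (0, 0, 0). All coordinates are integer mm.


cube([1573, 3425, 74]);


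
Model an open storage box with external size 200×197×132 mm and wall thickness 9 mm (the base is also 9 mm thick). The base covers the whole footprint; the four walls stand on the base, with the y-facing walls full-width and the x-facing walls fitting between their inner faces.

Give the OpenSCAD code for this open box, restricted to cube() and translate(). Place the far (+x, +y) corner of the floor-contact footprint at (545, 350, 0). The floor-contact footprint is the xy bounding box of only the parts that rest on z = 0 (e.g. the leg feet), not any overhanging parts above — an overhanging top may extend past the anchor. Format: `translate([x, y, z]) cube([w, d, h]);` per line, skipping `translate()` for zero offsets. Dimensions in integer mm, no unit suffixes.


translate([345, 153, 0]) cube([200, 197, 9]);
translate([345, 153, 9]) cube([200, 9, 123]);
translate([345, 341, 9]) cube([200, 9, 123]);
translate([345, 162, 9]) cube([9, 179, 123]);
translate([536, 162, 9]) cube([9, 179, 123]);


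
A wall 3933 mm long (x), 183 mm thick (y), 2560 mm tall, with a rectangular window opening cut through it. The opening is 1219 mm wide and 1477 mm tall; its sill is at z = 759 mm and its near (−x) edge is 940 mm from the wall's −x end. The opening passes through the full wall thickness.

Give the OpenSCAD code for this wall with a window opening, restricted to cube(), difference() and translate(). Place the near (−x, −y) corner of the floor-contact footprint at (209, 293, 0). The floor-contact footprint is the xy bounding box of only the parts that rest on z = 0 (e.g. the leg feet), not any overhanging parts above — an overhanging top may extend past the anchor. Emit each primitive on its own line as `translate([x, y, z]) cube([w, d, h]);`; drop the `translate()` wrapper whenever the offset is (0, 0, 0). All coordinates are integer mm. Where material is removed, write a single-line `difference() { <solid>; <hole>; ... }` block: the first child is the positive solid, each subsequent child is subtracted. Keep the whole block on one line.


difference() { translate([209, 293, 0]) cube([3933, 183, 2560]); translate([1149, 293, 759]) cube([1219, 183, 1477]); }


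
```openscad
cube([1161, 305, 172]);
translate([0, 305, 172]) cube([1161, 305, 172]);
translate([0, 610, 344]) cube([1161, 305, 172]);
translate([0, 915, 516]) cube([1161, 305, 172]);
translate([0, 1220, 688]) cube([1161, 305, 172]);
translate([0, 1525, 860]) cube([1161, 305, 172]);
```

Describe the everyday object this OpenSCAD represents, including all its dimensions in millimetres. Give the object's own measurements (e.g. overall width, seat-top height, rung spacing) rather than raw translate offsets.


A straight staircase of 6 solid steps. Each step is 1161 mm wide (x), 305 mm deep (y, the going) and 172 mm tall (the rise). The first step rests on the floor; each subsequent step sits one going further in +y and one rise higher in +z, directly behind and above the previous step with no overlap.


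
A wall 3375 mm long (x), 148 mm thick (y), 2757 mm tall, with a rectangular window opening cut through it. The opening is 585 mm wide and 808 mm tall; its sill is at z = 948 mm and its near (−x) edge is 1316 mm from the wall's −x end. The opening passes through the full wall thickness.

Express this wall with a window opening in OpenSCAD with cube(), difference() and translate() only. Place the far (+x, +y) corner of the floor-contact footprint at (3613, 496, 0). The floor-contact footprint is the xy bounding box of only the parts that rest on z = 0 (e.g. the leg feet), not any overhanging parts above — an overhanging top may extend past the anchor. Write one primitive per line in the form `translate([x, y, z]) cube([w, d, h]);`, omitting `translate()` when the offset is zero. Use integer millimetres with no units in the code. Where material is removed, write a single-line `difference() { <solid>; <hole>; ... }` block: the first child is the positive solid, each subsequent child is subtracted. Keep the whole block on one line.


difference() { translate([238, 348, 0]) cube([3375, 148, 2757]); translate([1554, 348, 948]) cube([585, 148, 808]); }


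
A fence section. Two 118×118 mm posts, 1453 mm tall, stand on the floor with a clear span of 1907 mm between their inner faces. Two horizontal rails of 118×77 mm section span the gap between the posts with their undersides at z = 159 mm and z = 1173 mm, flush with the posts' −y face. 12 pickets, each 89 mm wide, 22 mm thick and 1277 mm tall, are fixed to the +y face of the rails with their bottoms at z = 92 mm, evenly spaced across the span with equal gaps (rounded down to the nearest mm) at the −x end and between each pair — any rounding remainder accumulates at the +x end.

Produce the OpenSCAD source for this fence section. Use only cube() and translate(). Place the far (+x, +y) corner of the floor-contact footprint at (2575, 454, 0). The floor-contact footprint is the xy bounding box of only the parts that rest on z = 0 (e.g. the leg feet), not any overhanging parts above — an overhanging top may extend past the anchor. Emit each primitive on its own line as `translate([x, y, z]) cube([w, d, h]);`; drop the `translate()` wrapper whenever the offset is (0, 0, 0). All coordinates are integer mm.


translate([432, 336, 0]) cube([118, 118, 1453]);
translate([2457, 336, 0]) cube([118, 118, 1453]);
translate([550, 336, 159]) cube([1907, 118, 77]);
translate([550, 336, 1173]) cube([1907, 118, 77]);
translate([614, 454, 92]) cube([89, 22, 1277]);
translate([767, 454, 92]) cube([89, 22, 1277]);
translate([920, 454, 92]) cube([89, 22, 1277]);
translate([1073, 454, 92]) cube([89, 22, 1277]);
translate([1226, 454, 92]) cube([89, 22, 1277]);
translate([1379, 454, 92]) cube([89, 22, 1277]);
translate([1532, 454, 92]) cube([89, 22, 1277]);
translate([1685, 454, 92]) cube([89, 22, 1277]);
translate([1838, 454, 92]) cube([89, 22, 1277]);
translate([1991, 454, 92]) cube([89, 22, 1277]);
translate([2144, 454, 92]) cube([89, 22, 1277]);
translate([2297, 454, 92]) cube([89, 22, 1277]);


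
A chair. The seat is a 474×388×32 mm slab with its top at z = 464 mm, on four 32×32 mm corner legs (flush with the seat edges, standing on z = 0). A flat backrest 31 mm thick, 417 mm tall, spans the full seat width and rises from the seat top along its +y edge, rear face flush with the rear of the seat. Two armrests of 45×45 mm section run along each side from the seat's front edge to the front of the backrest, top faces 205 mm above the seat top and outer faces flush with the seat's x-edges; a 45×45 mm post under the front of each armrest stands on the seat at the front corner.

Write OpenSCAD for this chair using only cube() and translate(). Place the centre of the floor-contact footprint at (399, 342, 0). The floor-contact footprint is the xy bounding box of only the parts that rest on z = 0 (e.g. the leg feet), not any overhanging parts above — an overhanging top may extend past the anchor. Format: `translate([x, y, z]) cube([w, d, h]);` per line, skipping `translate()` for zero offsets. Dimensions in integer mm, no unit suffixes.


translate([162, 148, 432]) cube([474, 388, 32]);
translate([162, 148, 0]) cube([32, 32, 432]);
translate([604, 148, 0]) cube([32, 32, 432]);
translate([162, 504, 0]) cube([32, 32, 432]);
translate([604, 504, 0]) cube([32, 32, 432]);
translate([162, 505, 464]) cube([474, 31, 417]);
translate([162, 148, 624]) cube([45, 357, 45]);
translate([591, 148, 624]) cube([45, 357, 45]);
translate([162, 148, 464]) cube([45, 45, 160]);
translate([591, 148, 464]) cube([45, 45, 160]);


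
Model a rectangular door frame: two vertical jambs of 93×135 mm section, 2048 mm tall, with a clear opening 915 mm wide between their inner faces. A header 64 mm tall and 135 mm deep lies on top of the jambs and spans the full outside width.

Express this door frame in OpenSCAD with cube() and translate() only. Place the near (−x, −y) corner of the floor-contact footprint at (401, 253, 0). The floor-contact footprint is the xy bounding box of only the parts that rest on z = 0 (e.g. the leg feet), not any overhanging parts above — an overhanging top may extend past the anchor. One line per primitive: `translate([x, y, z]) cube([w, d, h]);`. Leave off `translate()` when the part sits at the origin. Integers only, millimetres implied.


translate([401, 253, 0]) cube([93, 135, 2048]);
translate([1409, 253, 0]) cube([93, 135, 2048]);
translate([401, 253, 2048]) cube([1101, 135, 64]);


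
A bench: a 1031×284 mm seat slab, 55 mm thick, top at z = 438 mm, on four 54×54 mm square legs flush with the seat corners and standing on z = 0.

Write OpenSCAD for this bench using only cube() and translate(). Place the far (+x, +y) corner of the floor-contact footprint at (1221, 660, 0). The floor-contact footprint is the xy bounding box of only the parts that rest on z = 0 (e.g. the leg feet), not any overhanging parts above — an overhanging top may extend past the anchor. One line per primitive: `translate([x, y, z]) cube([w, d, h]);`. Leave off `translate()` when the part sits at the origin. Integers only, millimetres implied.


translate([190, 376, 383]) cube([1031, 284, 55]);
translate([190, 376, 0]) cube([54, 54, 383]);
translate([190, 606, 0]) cube([54, 54, 383]);
translate([1167, 376, 0]) cube([54, 54, 383]);
translate([1167, 606, 0]) cube([54, 54, 383]);


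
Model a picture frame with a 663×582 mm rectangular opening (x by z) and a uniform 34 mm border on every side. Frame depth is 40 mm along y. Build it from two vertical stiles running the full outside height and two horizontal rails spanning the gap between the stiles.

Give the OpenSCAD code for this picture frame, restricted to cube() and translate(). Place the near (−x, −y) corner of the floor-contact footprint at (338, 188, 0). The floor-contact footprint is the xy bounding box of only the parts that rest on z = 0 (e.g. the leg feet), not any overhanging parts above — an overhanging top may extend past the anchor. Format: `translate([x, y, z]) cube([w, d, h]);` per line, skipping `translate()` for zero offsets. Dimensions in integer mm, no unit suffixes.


translate([338, 188, 0]) cube([34, 40, 650]);
translate([1035, 188, 0]) cube([34, 40, 650]);
translate([372, 188, 0]) cube([663, 40, 34]);
translate([372, 188, 616]) cube([663, 40, 34]);


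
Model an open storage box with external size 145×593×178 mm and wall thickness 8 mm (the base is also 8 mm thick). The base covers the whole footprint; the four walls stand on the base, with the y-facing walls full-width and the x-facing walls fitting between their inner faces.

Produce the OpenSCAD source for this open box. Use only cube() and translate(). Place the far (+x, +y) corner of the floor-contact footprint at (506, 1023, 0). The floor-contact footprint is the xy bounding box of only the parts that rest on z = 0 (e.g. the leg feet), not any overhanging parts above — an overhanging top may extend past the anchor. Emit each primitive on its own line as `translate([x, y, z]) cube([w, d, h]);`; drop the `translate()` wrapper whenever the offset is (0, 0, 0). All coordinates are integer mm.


translate([361, 430, 0]) cube([145, 593, 8]);
translate([361, 430, 8]) cube([145, 8, 170]);
translate([361, 1015, 8]) cube([145, 8, 170]);
translate([361, 438, 8]) cube([8, 577, 170]);
translate([498, 438, 8]) cube([8, 577, 170]);


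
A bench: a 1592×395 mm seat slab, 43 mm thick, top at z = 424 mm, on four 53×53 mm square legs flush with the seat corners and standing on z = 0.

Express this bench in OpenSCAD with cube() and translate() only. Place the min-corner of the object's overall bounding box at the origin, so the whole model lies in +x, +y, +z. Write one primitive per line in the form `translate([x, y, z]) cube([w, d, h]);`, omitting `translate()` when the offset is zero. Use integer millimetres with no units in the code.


translate([0, 0, 381]) cube([1592, 395, 43]);
cube([53, 53, 381]);
translate([0, 342, 0]) cube([53, 53, 381]);
translate([1539, 0, 0]) cube([53, 53, 381]);
translate([1539, 342, 0]) cube([53, 53, 381]);


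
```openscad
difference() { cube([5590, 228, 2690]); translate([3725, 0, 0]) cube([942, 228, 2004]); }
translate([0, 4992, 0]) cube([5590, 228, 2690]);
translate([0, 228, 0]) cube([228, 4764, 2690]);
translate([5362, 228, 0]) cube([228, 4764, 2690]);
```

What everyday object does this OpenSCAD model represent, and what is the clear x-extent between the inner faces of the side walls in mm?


A single room. The interior width is 5134 mm.

Four walls enclosing a rectangle with a door in the front wall — a room. Outside width 5590 minus two 228 mm walls gives 5134 mm.


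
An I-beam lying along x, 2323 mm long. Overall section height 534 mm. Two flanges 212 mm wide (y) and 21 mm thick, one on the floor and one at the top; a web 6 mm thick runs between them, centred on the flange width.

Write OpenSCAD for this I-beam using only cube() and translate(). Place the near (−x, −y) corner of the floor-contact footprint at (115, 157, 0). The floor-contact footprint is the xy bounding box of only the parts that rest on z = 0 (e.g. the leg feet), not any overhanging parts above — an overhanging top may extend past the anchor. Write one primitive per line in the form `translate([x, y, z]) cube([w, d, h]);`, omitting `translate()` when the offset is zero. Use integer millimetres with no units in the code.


translate([115, 157, 0]) cube([2323, 212, 21]);
translate([115, 260, 21]) cube([2323, 6, 492]);
translate([115, 157, 513]) cube([2323, 212, 21]);


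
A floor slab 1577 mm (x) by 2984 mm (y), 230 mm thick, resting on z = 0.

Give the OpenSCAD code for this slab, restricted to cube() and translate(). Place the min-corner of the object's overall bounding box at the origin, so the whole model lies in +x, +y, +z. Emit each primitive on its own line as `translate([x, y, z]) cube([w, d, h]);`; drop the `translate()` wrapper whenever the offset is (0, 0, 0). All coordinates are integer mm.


cube([1577, 2984, 230]);


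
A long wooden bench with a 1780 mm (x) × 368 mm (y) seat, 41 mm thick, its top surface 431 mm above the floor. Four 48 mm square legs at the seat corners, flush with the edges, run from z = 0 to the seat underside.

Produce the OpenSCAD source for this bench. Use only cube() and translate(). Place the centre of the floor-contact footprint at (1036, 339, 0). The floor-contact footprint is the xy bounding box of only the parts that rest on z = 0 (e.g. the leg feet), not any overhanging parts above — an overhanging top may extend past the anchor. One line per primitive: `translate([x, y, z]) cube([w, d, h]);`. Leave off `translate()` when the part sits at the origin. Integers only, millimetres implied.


// leg_h = 431 − 41 = 390
translate([146, 155, 390]) cube([1780, 368, 41]);
translate([146, 155, 0]) cube([48, 48, 390]);
translate([146, 475, 0]) cube([48, 48, 390]);
translate([1878, 155, 0]) cube([48, 48, 390]);
translate([1878, 475, 0]) cube([48, 48, 390]);


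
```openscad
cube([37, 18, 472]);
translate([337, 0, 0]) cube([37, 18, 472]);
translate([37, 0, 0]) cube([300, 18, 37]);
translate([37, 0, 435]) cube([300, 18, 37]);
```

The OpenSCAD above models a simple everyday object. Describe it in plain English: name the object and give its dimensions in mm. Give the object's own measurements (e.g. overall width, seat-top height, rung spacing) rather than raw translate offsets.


A rectangular picture frame lying in the x–z plane (depth along y). The opening is 300 mm wide (x) by 398 mm tall (z), surrounded by a border 37 mm wide on all four sides. The frame is 18 mm deep and is made of two full-height vertical stiles with two horizontal rails fitted between them.


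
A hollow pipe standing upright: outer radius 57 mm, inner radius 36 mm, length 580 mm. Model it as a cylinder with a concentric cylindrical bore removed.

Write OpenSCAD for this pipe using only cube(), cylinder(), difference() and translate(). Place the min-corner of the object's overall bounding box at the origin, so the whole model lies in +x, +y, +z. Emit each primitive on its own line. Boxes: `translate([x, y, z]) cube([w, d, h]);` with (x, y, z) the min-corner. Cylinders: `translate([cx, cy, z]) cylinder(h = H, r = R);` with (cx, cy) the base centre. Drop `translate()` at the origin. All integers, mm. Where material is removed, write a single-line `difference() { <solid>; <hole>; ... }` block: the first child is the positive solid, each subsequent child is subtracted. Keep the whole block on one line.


difference() { translate([57, 57, 0]) cylinder(h = 580, r = 57); translate([57, 57, 0]) cylinder(h = 580, r = 36); }


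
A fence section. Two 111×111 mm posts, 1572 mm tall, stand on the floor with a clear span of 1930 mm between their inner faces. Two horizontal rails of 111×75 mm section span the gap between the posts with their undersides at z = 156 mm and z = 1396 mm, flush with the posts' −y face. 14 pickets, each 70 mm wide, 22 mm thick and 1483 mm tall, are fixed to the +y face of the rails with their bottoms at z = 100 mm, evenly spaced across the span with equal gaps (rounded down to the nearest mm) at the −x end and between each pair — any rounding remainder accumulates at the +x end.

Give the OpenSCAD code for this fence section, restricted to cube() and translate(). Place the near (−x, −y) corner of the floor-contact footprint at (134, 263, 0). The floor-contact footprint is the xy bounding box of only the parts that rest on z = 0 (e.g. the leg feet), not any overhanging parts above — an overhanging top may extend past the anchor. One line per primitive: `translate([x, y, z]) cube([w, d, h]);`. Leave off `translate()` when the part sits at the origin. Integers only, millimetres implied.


translate([134, 263, 0]) cube([111, 111, 1572]);
translate([2175, 263, 0]) cube([111, 111, 1572]);
translate([245, 263, 156]) cube([1930, 111, 75]);
translate([245, 263, 1396]) cube([1930, 111, 75]);
translate([308, 374, 100]) cube([70, 22, 1483]);
translate([441, 374, 100]) cube([70, 22, 1483]);
translate([574, 374, 100]) cube([70, 22, 1483]);
translate([707, 374, 100]) cube([70, 22, 1483]);
translate([840, 374, 100]) cube([70, 22, 1483]);
translate([973, 374, 100]) cube([70, 22, 1483]);
translate([1106, 374, 100]) cube([70, 22, 1483]);
translate([1239, 374, 100]) cube([70, 22, 1483]);
translate([1372, 374, 100]) cube([70, 22, 1483]);
translate([1505, 374, 100]) cube([70, 22, 1483]);
translate([1638, 374, 100]) cube([70, 22, 1483]);
translate([1771, 374, 100]) cube([70, 22, 1483]);
translate([1904, 374, 100]) cube([70, 22, 1483]);
translate([2037, 374, 100]) cube([70, 22, 1483]);


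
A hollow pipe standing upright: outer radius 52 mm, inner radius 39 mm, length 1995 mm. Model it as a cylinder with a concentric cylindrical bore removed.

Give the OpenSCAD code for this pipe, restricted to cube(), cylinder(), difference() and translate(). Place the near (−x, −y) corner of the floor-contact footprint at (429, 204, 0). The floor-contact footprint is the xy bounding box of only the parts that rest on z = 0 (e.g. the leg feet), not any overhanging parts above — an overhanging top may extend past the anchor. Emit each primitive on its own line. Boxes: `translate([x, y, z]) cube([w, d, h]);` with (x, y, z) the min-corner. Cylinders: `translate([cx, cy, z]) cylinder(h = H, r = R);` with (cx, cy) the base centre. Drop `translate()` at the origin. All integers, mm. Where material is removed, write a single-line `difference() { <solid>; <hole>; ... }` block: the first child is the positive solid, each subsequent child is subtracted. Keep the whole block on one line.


difference() { translate([481, 256, 0]) cylinder(h = 1995, r = 52); translate([481, 256, 0]) cylinder(h = 1995, r = 39); }


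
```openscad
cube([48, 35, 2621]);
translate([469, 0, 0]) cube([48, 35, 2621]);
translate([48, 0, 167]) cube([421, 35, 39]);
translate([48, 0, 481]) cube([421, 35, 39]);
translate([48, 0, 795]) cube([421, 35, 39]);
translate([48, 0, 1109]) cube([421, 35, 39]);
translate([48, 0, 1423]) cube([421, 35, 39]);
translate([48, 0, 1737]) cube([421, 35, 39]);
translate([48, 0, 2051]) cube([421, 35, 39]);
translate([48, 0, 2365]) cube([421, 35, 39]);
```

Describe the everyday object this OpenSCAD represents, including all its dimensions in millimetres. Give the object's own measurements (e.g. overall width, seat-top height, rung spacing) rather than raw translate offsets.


A straight ladder. Two 48×35 mm vertical rails, 2621 mm tall, stand 517 mm apart (outside-to-outside) with their front faces coplanar on the −y side. 8 rungs, each 35 mm deep and 39 mm tall, span between the inner faces of the rails, front faces flush with the rails. The lowest rung's underside is at z = 167 mm and rungs are spaced 314 mm apart (underside to underside).


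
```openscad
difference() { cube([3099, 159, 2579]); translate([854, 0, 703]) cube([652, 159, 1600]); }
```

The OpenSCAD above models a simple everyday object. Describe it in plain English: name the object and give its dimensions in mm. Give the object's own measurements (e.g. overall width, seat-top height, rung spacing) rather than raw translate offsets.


A wall 3099 mm long (x), 159 mm thick (y), 2579 mm tall, with a rectangular window opening cut through it. The opening is 652 mm wide and 1600 mm tall; its sill is at z = 703 mm and its near (−x) edge is 854 mm from the wall's −x end. The opening passes through the full wall thickness.


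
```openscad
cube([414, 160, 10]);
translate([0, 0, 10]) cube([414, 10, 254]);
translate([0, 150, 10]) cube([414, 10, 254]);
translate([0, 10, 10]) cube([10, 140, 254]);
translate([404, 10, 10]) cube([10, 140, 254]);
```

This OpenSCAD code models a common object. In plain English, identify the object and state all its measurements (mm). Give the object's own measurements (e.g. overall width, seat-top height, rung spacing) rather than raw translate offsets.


An open-topped rectangular box: outside dimensions 414×160×264 mm, with a uniform wall and base thickness of 10 mm. The base is a full 414×160 slab on the floor; four walls sit on top of the base. The front and back walls (the −y and +y sides) span the full width; the two side walls fit between them.


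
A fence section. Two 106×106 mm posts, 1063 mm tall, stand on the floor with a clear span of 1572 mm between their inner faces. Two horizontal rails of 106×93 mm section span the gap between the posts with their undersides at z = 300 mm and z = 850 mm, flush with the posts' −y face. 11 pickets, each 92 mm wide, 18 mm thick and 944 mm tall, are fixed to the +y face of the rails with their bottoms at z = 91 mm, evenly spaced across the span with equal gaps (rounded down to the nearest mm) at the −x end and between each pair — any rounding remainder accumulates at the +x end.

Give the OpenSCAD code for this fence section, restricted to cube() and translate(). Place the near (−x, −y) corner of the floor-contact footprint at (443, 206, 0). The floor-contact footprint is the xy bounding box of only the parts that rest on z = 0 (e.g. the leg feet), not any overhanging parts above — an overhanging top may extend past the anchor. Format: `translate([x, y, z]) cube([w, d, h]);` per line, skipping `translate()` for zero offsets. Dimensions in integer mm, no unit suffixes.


translate([443, 206, 0]) cube([106, 106, 1063]);
translate([2121, 206, 0]) cube([106, 106, 1063]);
translate([549, 206, 300]) cube([1572, 106, 93]);
translate([549, 206, 850]) cube([1572, 106, 93]);
translate([595, 312, 91]) cube([92, 18, 944]);
translate([733, 312, 91]) cube([92, 18, 944]);
translate([871, 312, 91]) cube([92, 18, 944]);
translate([1009, 312, 91]) cube([92, 18, 944]);
translate([1147, 312, 91]) cube([92, 18, 944]);
translate([1285, 312, 91]) cube([92, 18, 944]);
translate([1423, 312, 91]) cube([92, 18, 944]);
translate([1561, 312, 91]) cube([92, 18, 944]);
translate([1699, 312, 91]) cube([92, 18, 944]);
translate([1837, 312, 91]) cube([92, 18, 944]);
translate([1975, 312, 91]) cube([92, 18, 944]);


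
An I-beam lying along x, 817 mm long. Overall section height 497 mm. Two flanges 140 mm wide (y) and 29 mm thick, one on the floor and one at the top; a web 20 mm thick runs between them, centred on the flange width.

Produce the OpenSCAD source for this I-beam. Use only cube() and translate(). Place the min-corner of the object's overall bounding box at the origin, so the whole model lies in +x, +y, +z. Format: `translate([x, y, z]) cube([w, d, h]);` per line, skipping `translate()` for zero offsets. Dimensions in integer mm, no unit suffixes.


cube([817, 140, 29]);
translate([0, 60, 29]) cube([817, 20, 439]);
translate([0, 0, 468]) cube([817, 140, 29]);
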